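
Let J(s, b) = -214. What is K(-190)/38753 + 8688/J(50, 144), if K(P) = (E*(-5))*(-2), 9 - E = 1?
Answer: -168334472/4146571 ≈ -40.596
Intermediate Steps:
E = 8 (E = 9 - 1*1 = 9 - 1 = 8)
K(P) = 80 (K(P) = (8*(-5))*(-2) = -40*(-2) = 80)
K(-190)/38753 + 8688/J(50, 144) = 80/38753 + 8688/(-214) = 80*(1/38753) + 8688*(-1/214) = 80/38753 - 4344/107 = -168334472/4146571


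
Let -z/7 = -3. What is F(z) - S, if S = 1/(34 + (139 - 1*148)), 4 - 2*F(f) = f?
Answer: -427/50 ≈ -8.5400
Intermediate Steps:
z = 21 (z = -7*(-3) = 21)
F(f) = 2 - f/2
S = 1/25 (S = 1/(34 + (139 - 148)) = 1/(34 - 9) = 1/25 ≈ 0.040000)
F(z) - S = (2 - ½*21) - 1*1/25 = (2 - 21/2) - 1/25 = -17/2 - 1/25 = -427/50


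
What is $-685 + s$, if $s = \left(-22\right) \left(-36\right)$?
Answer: $107$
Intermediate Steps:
$s = 792$
$-685 + s = -685 + 792 = 107$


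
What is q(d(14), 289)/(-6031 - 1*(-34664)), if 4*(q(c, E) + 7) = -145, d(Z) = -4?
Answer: -173/114532 ≈ -0.0015105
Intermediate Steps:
q(c, E) = -173/4 (q(c, E) = -7 + (¼)*(-145) = -7 - 145/4 = -173/4)
q(d(14), 289)/(-6031 - 1*(-34664)) = -173/(4*(-6031 - 1*(-34664))) = -173/(4*(-6031 + 34664)) = -173/4/28633 = -173/4*1/28633 = -173/114532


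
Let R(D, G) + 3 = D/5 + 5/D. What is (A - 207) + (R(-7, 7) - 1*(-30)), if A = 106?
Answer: -2664/35 ≈ -76.114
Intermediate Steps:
R(D, G) = -3 + 5/D + D/5 (R(D, G) = -3 + (D/5 + 5/D) = -3 + (5/D + D/5) = -3 + 5/D + D/5)
(A - 207) + (R(-7, 7) - 1*(-30)) = (106 - 207) + ((-3 + 5/(-7) + (1/5)*(-7)) - 1*(-30)) = -101 + ((-3 + 5*(-1/7) - 7/5) + 30) = -101 + ((-3 - 5/7 - 7/5) + 30) = -101 + (-179/35 + 30) = -101 + 871/35 = -2664/35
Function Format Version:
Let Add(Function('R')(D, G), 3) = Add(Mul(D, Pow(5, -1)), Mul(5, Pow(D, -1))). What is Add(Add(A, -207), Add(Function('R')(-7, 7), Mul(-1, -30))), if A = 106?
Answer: Rational(-2664, 35) ≈ -76.114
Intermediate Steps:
Function('R')(D, G) = Add(-3, Mul(5, Pow(D, -1)), Mul(Rational(1, 5), D)) (Function('R')(D, G) = Add(-3, Add(Mul(D, Pow(5, -1)), Mul(5, Pow(D, -1)))) = Add(-3, Add(Mul(D, Rational(1, 5)), Mul(5, Pow(D, -1)))) = Add(-3, Add(Mul(Rational(1, 5), D), Mul(5, Pow(D, -1)))) = Add(-3, Add(Mul(5, Pow(D, -1)), Mul(Rational(1, 5), D))) = Add(-3, Mul(5, Pow(D, -1)), Mul(Rational(1, 5), D)))
Add(Add(A, -207), Add(Function('R')(-7, 7), Mul(-1, -30))) = Add(Add(106, -207), Add(Add(-3, Mul(5, Pow(-7, -1)), Mul(Rational(1, 5), -7)), Mul(-1, -30))) = Add(-101, Add(Add(-3, Mul(5, Rational(-1, 7)), Rational(-7, 5)), 30)) = Add(-101, Add(Add(-3, Rational(-5, 7), Rational(-7, 5)), 30)) = Add(-101, Add(Rational(-179, 35), 30)) = Add(-101, Rational(871, 35)) = Rational(-2664, 35)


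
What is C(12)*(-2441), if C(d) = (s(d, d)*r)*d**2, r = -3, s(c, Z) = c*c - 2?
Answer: 149740704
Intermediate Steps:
s(c, Z) = -2 + c**2 (s(c, Z) = c**2 - 2 = -2 + c**2)
C(d) = d**2*(6 - 3*d**2) (C(d) = ((-2 + d**2)*(-3))*d**2 = (6 - 3*d**2)*d**2 = d**2*(6 - 3*d**2))
C(12)*(-2441) = (3*12**2*(2 - 1*12**2))*(-2441) = (3*144*(2 - 1*144))*(-2441) = (3*144*(2 - 144))*(-2441) = (3*144*(-142))*(-2441) = -61344*(-2441) = 149740704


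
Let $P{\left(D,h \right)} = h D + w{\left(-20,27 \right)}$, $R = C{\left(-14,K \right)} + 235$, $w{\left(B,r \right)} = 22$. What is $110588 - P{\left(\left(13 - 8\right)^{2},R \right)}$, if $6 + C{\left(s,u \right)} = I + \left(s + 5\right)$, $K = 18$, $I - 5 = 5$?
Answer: $104816$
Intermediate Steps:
$I = 10$ ($I = 5 + 5 = 10$)
$C{\left(s,u \right)} = 9 + s$ ($C{\left(s,u \right)} = -6 + \left(10 + \left(s + 5\right)\right) = -6 + \left(10 + \left(5 + s\right)\right) = -6 + \left(15 + s\right) = 9 + s$)
$R = 230$ ($R = \left(9 - 14\right) + 235 = -5 + 235 = 230$)
$P{\left(D,h \right)} = 22 + D h$ ($P{\left(D,h \right)} = h D + 22 = D h + 22 = 22 + D h$)
$110588 - P{\left(\left(13 - 8\right)^{2},R \right)} = 110588 - \left(22 + \left(13 - 8\right)^{2} \cdot 230\right) = 110588 - \left(22 + 5^{2} \cdot 230\right) = 110588 - \left(22 + 25 \cdot 230\right) = 110588 - \left(22 + 5750\right) = 110588 - 5772 = 104816$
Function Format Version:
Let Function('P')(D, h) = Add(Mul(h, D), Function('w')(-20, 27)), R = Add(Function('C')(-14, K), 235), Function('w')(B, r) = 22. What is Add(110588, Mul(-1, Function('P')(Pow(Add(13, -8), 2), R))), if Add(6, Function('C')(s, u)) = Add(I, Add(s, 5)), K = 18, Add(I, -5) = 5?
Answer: 104816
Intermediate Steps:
I = 10 (I = Add(5, 5) = 10)
Function('C')(s, u) = Add(9, s) (Function('C')(s, u) = Add(-6, Add(10, Add(s, 5))) = Add(-6, Add(10, Add(5, s))) = Add(-6, Add(15, s)) = Add(9, s))
R = 230 (R = Add(Add(9, -14), 235) = Add(-5, 235) = 230)
Function('P')(D, h) = Add(22, Mul(D, h)) (Function('P')(D, h) = Add(Mul(h, D), 22) = Add(Mul(D, h), 22) = Add(22, Mul(D, h)))
Add(110588, Mul(-1, Function('P')(Pow(Add(13, -8), 2), R))) = Add(110588, Mul(-1, Add(22, Mul(Pow(Add(13, -8), 2), 230)))) = Add(110588, Mul(-1, Add(22, Mul(Pow(5, 2), 230)))) = Add(110588, Mul(-1, Add(22, Mul(25, 230)))) = Add(110588, Mul(-1, Add(22, 5750))) = Add(110588, Mul(-1, 5772)) = Add(110588, -5772) = 104816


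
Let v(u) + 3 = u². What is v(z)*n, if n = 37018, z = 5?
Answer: 814396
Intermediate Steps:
v(u) = -3 + u²
v(z)*n = (-3 + 5²)*37018 = (-3 + 25)*37018 = 22*37018 = 814396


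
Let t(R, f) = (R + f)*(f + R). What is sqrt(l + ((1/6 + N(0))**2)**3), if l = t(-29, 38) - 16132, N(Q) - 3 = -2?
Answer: I*sqrt(748757807)/216 ≈ 126.68*I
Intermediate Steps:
N(Q) = 1 (N(Q) = 3 - 2 = 1)
t(R, f) = (R + f)**2 (t(R, f) = (R + f)*(R + f) = (R + f)**2)
l = -16051 (l = (-29 + 38)**2 - 16132 = 9**2 - 16132 = 81 - 16132 = -16051)
sqrt(l + ((1/6 + N(0))**2)**3) = sqrt(-16051 + ((1/6 + 1)**2)**3) = sqrt(-16051 + ((7/6)**2)**3) = sqrt(-16051 + (49/36)**3) = sqrt(-16051 + 117649/46656) = sqrt(-748757807/46656) = I*sqrt(748757807)/216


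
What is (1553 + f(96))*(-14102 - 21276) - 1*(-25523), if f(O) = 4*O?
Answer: -68501663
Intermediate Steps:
(1553 + f(96))*(-14102 - 21276) - 1*(-25523) = (1553 + 4*96)*(-14102 - 21276) - 1*(-25523) = (1553 + 384)*(-35378) + 25523 = 1937*(-35378) + 25523 = -68527186 + 25523 = -68501663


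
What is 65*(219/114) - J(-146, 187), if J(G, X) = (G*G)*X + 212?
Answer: -151474807/38 ≈ -3.9862e+6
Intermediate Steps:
J(G, X) = 212 + X*G² (J(G, X) = G²*X + 212 = X*G² + 212 = 212 + X*G²)
65*(219/114) - J(-146, 187) = 65*(219/114) - (212 + 187*(-146)²) = 65*(219*(1/114)) - (212 + 187*21316) = 65*(73/38) - (212 + 3986092) = 4745/38 - 1*3986304 = 4745/38 - 3986304 = -151474807/38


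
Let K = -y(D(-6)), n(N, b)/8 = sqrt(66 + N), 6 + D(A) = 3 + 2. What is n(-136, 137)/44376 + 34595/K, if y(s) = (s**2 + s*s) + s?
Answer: -34595 + I*sqrt(70)/5547 ≈ -34595.0 + 0.0015083*I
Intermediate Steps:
D(A) = -1 (D(A) = -6 + (3 + 2) = -6 + 5 = -1)
y(s) = s + 2*s**2 (y(s) = (s**2 + s**2) + s = 2*s**2 + s = s + 2*s**2)
n(N, b) = 8*sqrt(66 + N)
K = -1 (K = -(-1)*(1 + 2*(-1)) = -(-1)*(1 - 2) = -(-1)*(-1) = -1*1 = -1)
n(-136, 137)/44376 + 34595/K = (8*sqrt(66 - 136))/44376 + 34595/(-1) = (8*sqrt(-70))*(1/44376) + 34595*(-1) = (8*(I*sqrt(70)))*(1/44376) - 34595 = (8*I*sqrt(70))*(1/44376) - 34595 = I*sqrt(70)/5547 - 34595 = -34595 + I*sqrt(70)/5547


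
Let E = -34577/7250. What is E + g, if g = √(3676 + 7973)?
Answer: -34577/7250 + √11649 ≈ 103.16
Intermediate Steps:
E = -34577/7250 (E = -34577*1/7250 = -34577/7250 ≈ -4.7692)
g = √11649 ≈ 107.93
E + g = -34577/7250 + √11649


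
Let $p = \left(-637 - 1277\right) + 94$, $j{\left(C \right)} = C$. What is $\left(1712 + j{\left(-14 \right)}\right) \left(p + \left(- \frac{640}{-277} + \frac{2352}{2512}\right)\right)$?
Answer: $- \frac{134156910138}{43489} \approx -3.0848 \cdot 10^{6}$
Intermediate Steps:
$p = -1820$ ($p = -1914 + 94 = -1820$)
$\left(1712 + j{\left(-14 \right)}\right) \left(p + \left(- \frac{640}{-277} + \frac{2352}{2512}\right)\right) = \left(1712 - 14\right) \left(-1820 + \left(- \frac{640}{-277} + \frac{2352}{2512}\right)\right) = 1698 \left(-1820 + \left(\left(-640\right) \left(- \frac{1}{277}\right) + 2352 \cdot \frac{1}{2512}\right)\right) = 1698 \left(-1820 + \left(\frac{640}{277} + \frac{147}{157}\right)\right) = 1698 \left(-1820 + \frac{141199}{43489}\right) = 1698 \left(- \frac{79008781}{43489}\right) = - \frac{134156910138}{43489}$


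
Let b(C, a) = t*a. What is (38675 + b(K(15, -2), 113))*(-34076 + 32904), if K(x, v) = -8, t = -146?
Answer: -25991444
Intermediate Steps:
b(C, a) = -146*a
(38675 + b(K(15, -2), 113))*(-34076 + 32904) = (38675 - 146*113)*(-34076 + 32904) = (38675 - 16498)*(-1172) = 22177*(-1172) = -25991444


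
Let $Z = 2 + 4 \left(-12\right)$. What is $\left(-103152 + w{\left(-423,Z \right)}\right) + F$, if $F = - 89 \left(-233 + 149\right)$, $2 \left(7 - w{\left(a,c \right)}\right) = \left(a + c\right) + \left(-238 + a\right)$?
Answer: $-95104$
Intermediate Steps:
$Z = -46$ ($Z = 2 - 48 = -46$)
$w{\left(a,c \right)} = 126 - a - \frac{c}{2}$ ($w{\left(a,c \right)} = 7 - \frac{\left(a + c\right) + \left(-238 + a\right)}{2} = 7 - \frac{-238 + c + 2 a}{2} = 7 - \left(-119 + a + \frac{c}{2}\right) = 126 - a - \frac{c}{2}$)
$F = 7476$ ($F = \left(-89\right) \left(-84\right) = 7476$)
$\left(-103152 + w{\left(-423,Z \right)}\right) + F = \left(-103152 - -572\right) + 7476 = \left(-103152 + \left(126 + 423 + 23\right)\right) + 7476 = \left(-103152 + 572\right) + 7476 = -102580 + 7476 = -95104$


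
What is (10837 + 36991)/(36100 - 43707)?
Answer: -47828/7607 ≈ -6.2874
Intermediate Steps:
(10837 + 36991)/(36100 - 43707) = 47828/(-7607) = 47828*(-1/7607) = -47828/7607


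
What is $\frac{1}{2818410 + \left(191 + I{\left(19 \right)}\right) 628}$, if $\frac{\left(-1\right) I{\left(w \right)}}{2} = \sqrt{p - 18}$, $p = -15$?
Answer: $\frac{1469179}{4316999897426} + \frac{314 i \sqrt{33}}{2158499948713} \approx 3.4032 \cdot 10^{-7} + 8.3567 \cdot 10^{-10} i$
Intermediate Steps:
$I{\left(w \right)} = - 2 i \sqrt{33}$ ($I{\left(w \right)} = - 2 \sqrt{-15 - 18} = - 2 \sqrt{-33} = - 2 i \sqrt{33}$)
$\frac{1}{2818410 + \left(191 + I{\left(19 \right)}\right) 628} = \frac{1}{2818410 + \left(191 - 2 i \sqrt{33}\right) 628} = \frac{1}{2818410 + \left(119948 - 1256 i \sqrt{33}\right)} = \frac{1}{2938358 - 1256 i \sqrt{33}}$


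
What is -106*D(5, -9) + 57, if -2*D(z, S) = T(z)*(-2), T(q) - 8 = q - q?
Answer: -791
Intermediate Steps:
T(q) = 8 (T(q) = 8 + (q - q) = 8 + 0 = 8)
D(z, S) = 8 (D(z, S) = -4*(-2) = -½*(-16) = 8)
-106*D(5, -9) + 57 = -106*8 + 57 = -848 + 57 = -791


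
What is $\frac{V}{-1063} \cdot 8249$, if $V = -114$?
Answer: $\frac{940386}{1063} \approx 884.65$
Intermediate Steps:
$\frac{V}{-1063} \cdot 8249 = - \frac{114}{-1063} \cdot 8249 = \left(-114\right) \left(- \frac{1}{1063}\right) 8249 = \frac{114}{1063} \cdot 8249 = \frac{940386}{1063}$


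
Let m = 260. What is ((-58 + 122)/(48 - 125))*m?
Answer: -16640/77 ≈ -216.10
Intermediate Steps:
((-58 + 122)/(48 - 125))*m = ((-58 + 122)/(48 - 125))*260 = (64/(-77))*260 = (64*(-1/77))*260 = -64/77*260 = -16640/77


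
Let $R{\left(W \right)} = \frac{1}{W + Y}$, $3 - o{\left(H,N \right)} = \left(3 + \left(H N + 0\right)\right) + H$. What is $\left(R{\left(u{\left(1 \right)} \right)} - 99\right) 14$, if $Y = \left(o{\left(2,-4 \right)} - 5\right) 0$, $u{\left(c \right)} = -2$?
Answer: $-1393$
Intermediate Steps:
$o{\left(H,N \right)} = - H - H N$ ($o{\left(H,N \right)} = 3 - \left(\left(3 + \left(H N + 0\right)\right) + H\right) = 3 - \left(\left(3 + H N\right) + H\right) = 3 - \left(3 + H + H N\right) = - H - H N$)
$Y = 0$ ($Y = \left(\left(-1\right) 2 \left(1 - 4\right) - 5\right) 0 = \left(\left(-1\right) 2 \left(-3\right) - 5\right) 0 = \left(6 - 5\right) 0 = 1 \cdot 0 = 0$)
$R{\left(W \right)} = \frac{1}{W}$ ($R{\left(W \right)} = \frac{1}{W + 0} = \frac{1}{W}$)
$\left(R{\left(u{\left(1 \right)} \right)} - 99\right) 14 = \left(\frac{1}{-2} - 99\right) 14 = \left(- \frac{1}{2} - 99\right) 14 = \left(- \frac{199}{2}\right) 14 = -1393$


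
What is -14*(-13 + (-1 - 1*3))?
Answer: 238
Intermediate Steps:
-14*(-13 + (-1 - 1*3)) = -14*(-13 + (-1 - 3)) = -14*(-13 - 4) = -14*(-17) = 238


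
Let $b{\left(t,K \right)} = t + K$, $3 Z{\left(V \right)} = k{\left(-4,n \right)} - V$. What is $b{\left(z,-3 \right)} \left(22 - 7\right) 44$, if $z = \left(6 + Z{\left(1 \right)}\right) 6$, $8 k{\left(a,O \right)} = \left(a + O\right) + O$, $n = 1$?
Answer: $20130$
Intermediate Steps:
$k{\left(a,O \right)} = \frac{O}{4} + \frac{a}{8}$ ($k{\left(a,O \right)} = \frac{\left(a + O\right) + O}{8} = \frac{\left(O + a\right) + O}{8} = \frac{a + 2 O}{8} = \frac{O}{4} + \frac{a}{8}$)
$Z{\left(V \right)} = - \frac{1}{12} - \frac{V}{3}$ ($Z{\left(V \right)} = \frac{\left(\frac{1}{4} \cdot 1 + \frac{1}{8} \left(-4\right)\right) - V}{3} = \frac{\left(\frac{1}{4} - \frac{1}{2}\right) - V}{3} = \frac{- \frac{1}{4} - V}{3} = - \frac{1}{12} - \frac{V}{3}$)
$z = \frac{67}{2}$ ($z = \left(6 - \frac{5}{12}\right) 6 = \frac{67}{12} \cdot 6 = \frac{67}{2} \approx 33.5$)
$b{\left(t,K \right)} = K + t$
$b{\left(z,-3 \right)} \left(22 - 7\right) 44 = \left(-3 + \frac{67}{2}\right) \left(22 - 7\right) 44 = \frac{61}{2} \cdot 15 \cdot 44 = \frac{915}{2} \cdot 44 = 20130$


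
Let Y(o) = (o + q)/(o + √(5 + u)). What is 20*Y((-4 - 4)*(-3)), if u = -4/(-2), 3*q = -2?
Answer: 11200/569 - 1400*√7/1707 ≈ 17.514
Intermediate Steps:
q = -⅔ (q = (⅓)*(-2) = -⅔ ≈ -0.66667)
u = 2 (u = -4*(-½) = 2)
Y(o) = (-⅔ + o)/(o + √7) (Y(o) = (o - ⅔)/(o + √(5 + 2)) = (-⅔ + o)/(o + √7))
20*Y((-4 - 4)*(-3)) = 20*((-⅔ + (-4 - 4)*(-3))/((-4 - 4)*(-3) + √7)) = 20*((-⅔ - 8*(-3))/(-8*(-3) + √7)) = 20*((-⅔ + 24)/(24 + √7)) = 20*((70/3)/(24 + √7)) = 20*(70/(3*(24 + √7))) = 1400/(3*(24 + √7))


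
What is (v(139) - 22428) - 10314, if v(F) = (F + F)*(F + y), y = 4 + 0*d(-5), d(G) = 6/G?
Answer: 7012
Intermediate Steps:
y = 4 (y = 4 + 0*(6/(-5)) = 4 + 0*(6*(-⅕)) = 4 + 0*(-6/5) = 4 + 0 = 4)
v(F) = 2*F*(4 + F) (v(F) = (F + F)*(F + 4) = (2*F)*(4 + F) = 2*F*(4 + F))
(v(139) - 22428) - 10314 = (2*139*(4 + 139) - 22428) - 10314 = (2*139*143 - 22428) - 10314 = (39754 - 22428) - 10314 = 17326 - 10314 = 7012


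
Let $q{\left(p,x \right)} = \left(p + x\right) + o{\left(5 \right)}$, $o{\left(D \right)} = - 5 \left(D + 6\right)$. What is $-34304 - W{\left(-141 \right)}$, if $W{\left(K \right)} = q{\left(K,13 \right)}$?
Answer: $-34121$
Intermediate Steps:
$o{\left(D \right)} = -30 - 5 D$ ($o{\left(D \right)} = - 5 \left(6 + D\right) = -30 - 5 D$)
$q{\left(p,x \right)} = -55 + p + x$ ($q{\left(p,x \right)} = \left(p + x\right) - 55 = -55 + p + x$)
$W{\left(K \right)} = -42 + K$ ($W{\left(K \right)} = -55 + K + 13 = -42 + K$)
$-34304 - W{\left(-141 \right)} = -34304 - \left(-42 - 141\right) = -34304 - -183 = -34304 + 183 = -34121$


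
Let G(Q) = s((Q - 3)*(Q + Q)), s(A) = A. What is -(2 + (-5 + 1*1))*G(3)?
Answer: 0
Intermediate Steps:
G(Q) = 2*Q*(-3 + Q) (G(Q) = (Q - 3)*(Q + Q) = (-3 + Q)*(2*Q) = 2*Q*(-3 + Q))
-(2 + (-5 + 1*1))*G(3) = -(2 + (-5 + 1*1))*2*3*(-3 + 3) = -(2 + (-5 + 1))*2*3*0 = -(2 - 4)*0 = -(-2)*0 = -1*0 = 0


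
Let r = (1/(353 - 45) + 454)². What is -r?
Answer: -19553267889/94864 ≈ -2.0612e+5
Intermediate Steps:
r = 19553267889/94864 (r = (1/308 + 454)² = (139833/308)² = 19553267889/94864 ≈ 2.0612e+5)
-r = -1*19553267889/94864 = -19553267889/94864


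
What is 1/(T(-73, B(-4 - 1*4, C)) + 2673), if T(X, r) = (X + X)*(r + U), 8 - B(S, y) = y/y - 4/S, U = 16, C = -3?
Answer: -1/612 ≈ -0.0016340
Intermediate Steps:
B(S, y) = 7 + 4/S (B(S, y) = 8 - (y/y - 4/S) = 8 - (1 - 4/S) = 8 + (-1 + 4/S) = 7 + 4/S)
T(X, r) = 2*X*(16 + r) (T(X, r) = (X + X)*(r + 16) = (2*X)*(16 + r) = 2*X*(16 + r))
1/(T(-73, B(-4 - 1*4, C)) + 2673) = 1/(2*(-73)*(16 + (7 + 4/(-4 - 1*4))) + 2673) = 1/(2*(-73)*(16 + (7 + 4/(-4 - 4))) + 2673) = 1/(2*(-73)*(16 + (7 + 4/(-8))) + 2673) = 1/(2*(-73)*(16 + (7 + 4*(-⅛))) + 2673) = 1/(2*(-73)*(16 + (7 - ½)) + 2673) = 1/(2*(-73)*(16 + 13/2) + 2673) = 1/(2*(-73)*(45/2) + 2673) = 1/(-3285 + 2673) = 1/(-612) = -1/612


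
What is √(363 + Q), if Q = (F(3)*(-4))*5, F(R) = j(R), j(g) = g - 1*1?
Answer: √323 ≈ 17.972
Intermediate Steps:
j(g) = -1 + g (j(g) = g - 1 = -1 + g)
F(R) = -1 + R
Q = -40 (Q = ((-1 + 3)*(-4))*5 = (2*(-4))*5 = -8*5 = -40)
√(363 + Q) = √(363 - 40) = √323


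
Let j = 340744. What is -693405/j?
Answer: -693405/340744 ≈ -2.0350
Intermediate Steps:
-693405/j = -693405/340744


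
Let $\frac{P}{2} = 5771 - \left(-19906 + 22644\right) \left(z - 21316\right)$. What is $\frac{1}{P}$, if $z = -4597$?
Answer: $\frac{1}{141911130} \approx 7.0467 \cdot 10^{-9}$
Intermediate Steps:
$P = 141911130$ ($P = 2 \left(5771 - \left(-19906 + 22644\right) \left(-4597 - 21316\right)\right) = 2 \left(5771 - 2738 \left(-25913\right)\right) = 2 \left(5771 - -70949794\right) = 2 \left(5771 + 70949794\right) = 2 \cdot 70955565 = 141911130$)
$\frac{1}{P} = \frac{1}{141911130}$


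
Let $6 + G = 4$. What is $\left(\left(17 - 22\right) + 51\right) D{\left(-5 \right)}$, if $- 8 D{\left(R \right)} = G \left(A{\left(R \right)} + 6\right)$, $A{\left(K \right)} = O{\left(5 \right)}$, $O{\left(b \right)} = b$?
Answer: $\frac{253}{2} \approx 126.5$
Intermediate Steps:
$G = -2$ ($G = -6 + 4 = -2$)
$A{\left(K \right)} = 5$
$D{\left(R \right)} = \frac{11}{4}$ ($D{\left(R \right)} = - \frac{\left(-2\right) \left(5 + 6\right)}{8} = - \frac{\left(-2\right) 11}{8} = \left(- \frac{1}{8}\right) \left(-22\right) = \frac{11}{4}$)
$\left(\left(17 - 22\right) + 51\right) D{\left(-5 \right)} = \left(\left(17 - 22\right) + 51\right) \frac{11}{4} = \left(-5 + 51\right) \frac{11}{4} = 46 \cdot \frac{11}{4} = \frac{253}{2}$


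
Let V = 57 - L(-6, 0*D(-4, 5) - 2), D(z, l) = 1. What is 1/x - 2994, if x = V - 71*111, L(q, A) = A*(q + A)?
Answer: -23472961/7840 ≈ -2994.0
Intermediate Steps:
L(q, A) = A*(A + q)
V = 41 (V = 57 - (0*1 - 2)*((0*1 - 2) - 6) = 57 - (0 - 2)*((0 - 2) - 6) = 57 - (-2)*(-2 - 6) = 57 - (-2)*(-8) = 57 - 1*16 = 57 - 16 = 41)
x = -7840 (x = 41 - 71*111 = 41 - 7881 = -7840)
1/x - 2994 = 1/(-7840) - 2994 = -1/7840 - 2994 = -23472961/7840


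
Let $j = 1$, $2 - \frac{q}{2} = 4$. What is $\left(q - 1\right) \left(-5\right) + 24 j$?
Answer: $49$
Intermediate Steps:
$q = -4$ ($q = 4 - 8 = -4$)
$\left(q - 1\right) \left(-5\right) + 24 j = \left(-4 - 1\right) \left(-5\right) + 24 \cdot 1 = \left(-5\right) \left(-5\right) + 24 = 25 + 24 = 49$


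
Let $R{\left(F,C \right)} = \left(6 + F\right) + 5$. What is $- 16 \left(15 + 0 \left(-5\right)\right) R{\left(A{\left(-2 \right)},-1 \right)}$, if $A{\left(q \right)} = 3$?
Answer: $-3360$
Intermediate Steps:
$R{\left(F,C \right)} = 11 + F$
$- 16 \left(15 + 0 \left(-5\right)\right) R{\left(A{\left(-2 \right)},-1 \right)} = - 16 \left(15 + 0 \left(-5\right)\right) \left(11 + 3\right) = - 16 \left(15 + 0\right) 14 = - 16 \cdot 15 \cdot 14 = \left(-16\right) 210 = -3360$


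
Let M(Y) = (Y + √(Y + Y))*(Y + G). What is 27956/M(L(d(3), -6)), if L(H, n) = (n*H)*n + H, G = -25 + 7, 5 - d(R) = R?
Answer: 6989/1008 - 6989*√37/37296 ≈ 5.7937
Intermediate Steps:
d(R) = 5 - R
G = -18
L(H, n) = H + H*n² (L(H, n) = (H*n)*n + H = H*n² + H = H + H*n²)
M(Y) = (-18 + Y)*(Y + √2*√Y) (M(Y) = (Y + √(Y + Y))*(Y - 18) = (Y + √(2*Y))*(-18 + Y) = (Y + √2*√Y)*(-18 + Y) = (-18 + Y)*(Y + √2*√Y))
27956/M(L(d(3), -6)) = 27956/(((5 - 1*3)*(1 + (-6)²))² - 18*(5 - 1*3)*(1 + (-6)²) + √2*((5 - 1*3)*(1 + (-6)²))^(3/2) - 18*√2*√((5 - 1*3)*(1 + (-6)²))) = 27956/(((5 - 3)*(1 + 36))² - 18*(5 - 3)*(1 + 36) + √2*((5 - 3)*(1 + 36))^(3/2) - 18*√2*√((5 - 3)*(1 + 36))) = 27956/((2*37)² - 36*37 + √2*(2*37)^(3/2) - 18*√2*√(2*37)) = 27956/(74² - 18*74 + √2*74^(3/2) - 18*√2*√74) = 27956/(5476 - 1332 + √2*(74*√74) - 36*√37) = 27956/(5476 - 1332 + 148*√37 - 36*√37) = 27956/(4144 + 112*√37)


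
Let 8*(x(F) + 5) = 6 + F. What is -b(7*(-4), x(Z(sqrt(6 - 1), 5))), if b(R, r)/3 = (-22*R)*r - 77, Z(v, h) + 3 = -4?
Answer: 9702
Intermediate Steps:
Z(v, h) = -7 (Z(v, h) = -3 - 4 = -7)
x(F) = -17/4 + F/8 (x(F) = -5 + (6 + F)/8 = -5 + (3/4 + F/8) = -17/4 + F/8)
b(R, r) = -231 - 66*R*r (b(R, r) = 3*((-22*R)*r - 77) = 3*(-22*R*r - 77) = 3*(-77 - 22*R*r) = -231 - 66*R*r)
-b(7*(-4), x(Z(sqrt(6 - 1), 5))) = -(-231 - 66*7*(-4)*(-17/4 + (1/8)*(-7))) = -(-231 - 66*(-28)*(-17/4 - 7/8)) = -(-231 - 66*(-28)*(-41/8)) = -(-231 - 9471) = -1*(-9702) = 9702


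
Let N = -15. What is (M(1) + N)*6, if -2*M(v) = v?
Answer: -93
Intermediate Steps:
M(v) = -v/2
(M(1) + N)*6 = (-½*1 - 15)*6 = (-½ - 15)*6 = -31/2*6 = -93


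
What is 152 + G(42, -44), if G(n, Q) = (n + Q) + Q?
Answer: 106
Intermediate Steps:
G(n, Q) = n + 2*Q (G(n, Q) = (Q + n) + Q = n + 2*Q)
152 + G(42, -44) = 152 + (42 + 2*(-44)) = 152 + (42 - 88) = 152 - 46 = 106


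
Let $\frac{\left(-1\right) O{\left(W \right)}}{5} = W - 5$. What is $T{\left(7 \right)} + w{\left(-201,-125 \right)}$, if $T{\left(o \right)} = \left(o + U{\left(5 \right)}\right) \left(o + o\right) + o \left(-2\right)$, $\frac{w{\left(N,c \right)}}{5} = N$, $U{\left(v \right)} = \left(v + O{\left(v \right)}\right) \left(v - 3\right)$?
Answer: $-781$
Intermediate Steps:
$O{\left(W \right)} = 25 - 5 W$ ($O{\left(W \right)} = - 5 \left(W - 5\right) = - 5 \left(-5 + W\right) = 25 - 5 W$)
$U{\left(v \right)} = \left(-3 + v\right) \left(25 - 4 v\right)$ ($U{\left(v \right)} = \left(v - \left(-25 + 5 v\right)\right) \left(v - 3\right) = \left(25 - 4 v\right) \left(-3 + v\right) = \left(-3 + v\right) \left(25 - 4 v\right)$)
$w{\left(N,c \right)} = 5 N$
$T{\left(o \right)} = - 2 o + 2 o \left(10 + o\right)$ ($T{\left(o \right)} = \left(o - \left(-110 + 100\right)\right) \left(o + o\right) + o \left(-2\right) = \left(o - -10\right) 2 o - 2 o = \left(o + 10\right) 2 o - 2 o = \left(10 + o\right) 2 o - 2 o = 2 o \left(10 + o\right) - 2 o = - 2 o + 2 o \left(10 + o\right)$)
$T{\left(7 \right)} + w{\left(-201,-125 \right)} = 2 \cdot 7 \left(9 + 7\right) + 5 \left(-201\right) = 2 \cdot 7 \cdot 16 - 1005 = 224 - 1005 = -781$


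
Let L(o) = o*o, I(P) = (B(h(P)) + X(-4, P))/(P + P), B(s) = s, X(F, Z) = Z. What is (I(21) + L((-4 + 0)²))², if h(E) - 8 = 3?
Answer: 29073664/441 ≈ 65927.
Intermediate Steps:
h(E) = 11 (h(E) = 8 + 3 = 11)
I(P) = (11 + P)/(2*P) (I(P) = (11 + P)/(P + P) = (11 + P)/((2*P)) = (11 + P)*(1/(2*P)) = (11 + P)/(2*P))
L(o) = o²
(I(21) + L((-4 + 0)²))² = ((½)*(11 + 21)/21 + ((-4 + 0)²)²)² = ((½)*(1/21)*32 + ((-4)²)²)² = (16/21 + 16²)² = (16/21 + 256)² = (5392/21)² = 29073664/441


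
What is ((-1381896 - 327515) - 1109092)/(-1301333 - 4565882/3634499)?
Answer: 3414615444999/1576566017683 ≈ 2.1659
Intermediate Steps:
((-1381896 - 327515) - 1109092)/(-1301333 - 4565882/3634499) = (-1709411 - 1109092)/(-1301333 - 4565882*1/3634499) = -2818503/(-1301333 - 4565882/3634499) = -2818503/(-4729698053049/3634499) = -2818503*(-3634499/4729698053049) = 3414615444999/1576566017683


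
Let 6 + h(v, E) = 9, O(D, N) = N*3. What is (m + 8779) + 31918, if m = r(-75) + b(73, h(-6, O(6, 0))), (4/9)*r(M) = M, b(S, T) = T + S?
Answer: 162417/4 ≈ 40604.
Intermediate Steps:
O(D, N) = 3*N
h(v, E) = 3 (h(v, E) = -6 + 9 = 3)
b(S, T) = S + T
r(M) = 9*M/4
m = -371/4 (m = (9/4)*(-75) + (73 + 3) = -675/4 + 76 = -371/4 ≈ -92.750)
(m + 8779) + 31918 = (-371/4 + 8779) + 31918 = 34745/4 + 31918 = 162417/4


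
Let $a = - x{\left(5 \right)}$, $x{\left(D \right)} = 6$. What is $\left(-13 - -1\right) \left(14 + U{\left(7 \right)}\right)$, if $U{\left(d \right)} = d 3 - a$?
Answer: $-492$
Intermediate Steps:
$a = -6$ ($a = \left(-1\right) 6 = -6$)
$U{\left(d \right)} = 6 + 3 d$ ($U{\left(d \right)} = d 3 - -6 = 3 d + 6 = 6 + 3 d$)
$\left(-13 - -1\right) \left(14 + U{\left(7 \right)}\right) = \left(-13 - -1\right) \left(14 + \left(6 + 3 \cdot 7\right)\right) = \left(-13 + 1\right) \left(14 + \left(6 + 21\right)\right) = - 12 \left(14 + 27\right) = \left(-12\right) 41 = -492$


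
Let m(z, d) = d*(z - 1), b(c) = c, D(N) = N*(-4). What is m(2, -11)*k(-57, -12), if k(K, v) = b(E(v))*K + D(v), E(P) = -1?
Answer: -1155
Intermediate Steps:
D(N) = -4*N
k(K, v) = -K - 4*v
m(z, d) = d*(-1 + z)
m(2, -11)*k(-57, -12) = (-11*(-1 + 2))*(-1*(-57) - 4*(-12)) = (-11*1)*(57 + 48) = -11*105 = -1155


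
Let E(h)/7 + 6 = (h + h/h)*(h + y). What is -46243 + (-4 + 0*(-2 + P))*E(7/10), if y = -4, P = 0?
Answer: -1147948/25 ≈ -45918.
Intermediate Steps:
E(h) = -42 + 7*(1 + h)*(-4 + h) (E(h) = -42 + 7*((h + h/h)*(h - 4)) = -42 + 7*((h + 1)*(-4 + h)) = -42 + 7*((1 + h)*(-4 + h)) = -42 + 7*(1 + h)*(-4 + h))
-46243 + (-4 + 0*(-2 + P))*E(7/10) = -46243 + (-4 + 0*(-2 + 0))*(-70 - 147/10 + 7*(7/10)**2) = -46243 + (-4 + 0*(-2))*(-70 - 147/10 + 7*(7*(1/10))**2) = -46243 + (-4 + 0)*(-70 - 21*7/10 + 7*(7/10)**2) = -46243 - 4*(-70 - 147/10 + 7*(49/100)) = -46243 - 4*(-70 - 147/10 + 343/100) = -46243 - 4*(-8127/100) = -46243 + 8127/25 = -1147948/25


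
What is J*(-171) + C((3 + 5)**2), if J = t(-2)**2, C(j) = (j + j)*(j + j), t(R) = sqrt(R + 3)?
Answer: 16213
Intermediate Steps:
t(R) = sqrt(3 + R)
C(j) = 4*j**2 (C(j) = (2*j)*(2*j) = 4*j**2)
J = 1 (J = (sqrt(3 - 2))**2 = (sqrt(1))**2 = 1**2 = 1)
J*(-171) + C((3 + 5)**2) = 1*(-171) + 4*((3 + 5)**2)**2 = -171 + 4*(8**2)**2 = -171 + 4*64**2 = -171 + 4*4096 = -171 + 16384 = 16213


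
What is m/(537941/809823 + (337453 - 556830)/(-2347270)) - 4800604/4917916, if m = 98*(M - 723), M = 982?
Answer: 59318130392442015216889/1770879230958221339 ≈ 33496.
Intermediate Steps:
m = 25382 (m = 98*(982 - 723) = 98*259 = 25382)
m/(537941/809823 + (337453 - 556830)/(-2347270)) - 4800604/4917916 = 25382/(537941/809823 + (337453 - 556830)/(-2347270)) - 4800604/4917916 = 25382/(537941*(1/809823) - 219377*(-1/2347270)) - 4800604*1/4917916 = 25382/(537941/809823 + 219377/2347270) - 1200151/1229479 = 25382/(1440349311341/1900873233210) - 1200151/1229479 = 25382*(1900873233210/1440349311341) - 1200151/1229479 = 48247964405336220/1440349311341 - 1200151/1229479 = 59318130392442015216889/1770879230958221339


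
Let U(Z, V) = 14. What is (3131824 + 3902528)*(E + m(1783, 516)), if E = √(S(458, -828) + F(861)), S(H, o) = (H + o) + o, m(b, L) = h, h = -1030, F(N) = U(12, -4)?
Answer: -7245382560 + 28137408*I*√74 ≈ -7.2454e+9 + 2.4205e+8*I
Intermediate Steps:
F(N) = 14
m(b, L) = -1030
S(H, o) = H + 2*o
E = 4*I*√74 (E = √((458 + 2*(-828)) + 14) = √((458 - 1656) + 14) = √(-1198 + 14) = √(-1184) = 4*I*√74 ≈ 34.409*I)
(3131824 + 3902528)*(E + m(1783, 516)) = (3131824 + 3902528)*(4*I*√74 - 1030) = 7034352*(-1030 + 4*I*√74) = -7245382560 + 28137408*I*√74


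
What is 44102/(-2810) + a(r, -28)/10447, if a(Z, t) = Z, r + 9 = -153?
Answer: -230594407/14678035 ≈ -15.710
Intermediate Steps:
r = -162 (r = -9 - 153 = -162)
44102/(-2810) + a(r, -28)/10447 = 44102/(-2810) - 162/10447 = 44102*(-1/2810) - 162*1/10447 = -22051/1405 - 162/10447 = -230594407/14678035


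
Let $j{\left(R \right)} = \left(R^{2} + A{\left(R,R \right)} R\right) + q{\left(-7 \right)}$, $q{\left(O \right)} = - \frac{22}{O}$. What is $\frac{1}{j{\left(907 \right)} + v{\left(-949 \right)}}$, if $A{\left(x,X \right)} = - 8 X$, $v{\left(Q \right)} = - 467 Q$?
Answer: $- \frac{7}{37207498} \approx -1.8813 \cdot 10^{-7}$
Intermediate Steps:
$j{\left(R \right)} = \frac{22}{7} - 7 R^{2}$ ($j{\left(R \right)} = \left(R^{2} + - 8 R R\right) - \frac{22}{-7} = \left(R^{2} - 8 R^{2}\right) - - \frac{22}{7} = - 7 R^{2} + \frac{22}{7} = \frac{22}{7} - 7 R^{2}$)
$\frac{1}{j{\left(907 \right)} + v{\left(-949 \right)}} = \frac{1}{\left(\frac{22}{7} - 7 \cdot 907^{2}\right) - -443183} = \frac{1}{\left(\frac{22}{7} - 5758543\right) + 443183} = \frac{1}{- \frac{40309779}{7} + 443183} = \frac{1}{- \frac{37207498}{7}} = - \frac{7}{37207498}$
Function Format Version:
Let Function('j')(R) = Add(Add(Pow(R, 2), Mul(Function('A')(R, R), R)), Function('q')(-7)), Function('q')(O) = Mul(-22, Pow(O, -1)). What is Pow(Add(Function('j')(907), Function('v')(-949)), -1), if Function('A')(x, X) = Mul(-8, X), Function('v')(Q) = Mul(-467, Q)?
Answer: Rational(-7, 37207498) ≈ -1.8813e-7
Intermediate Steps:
Function('j')(R) = Add(Rational(22, 7), Mul(-7, Pow(R, 2))) (Function('j')(R) = Add(Add(Pow(R, 2), Mul(Mul(-8, R), R)), Mul(-22, Pow(-7, -1))) = Add(Add(Pow(R, 2), Mul(-8, Pow(R, 2))), Mul(-22, Rational(-1, 7))) = Add(Mul(-7, Pow(R, 2)), Rational(22, 7)) = Add(Rational(22, 7), Mul(-7, Pow(R, 2))))
Pow(Add(Function('j')(907), Function('v')(-949)), -1) = Pow(Add(Add(Rational(22, 7), Mul(-7, Pow(907, 2))), Mul(-467, -949)), -1) = Pow(Add(Add(Rational(22, 7), Mul(-7, 822649)), 443183), -1) = Pow(Add(Add(Rational(22, 7), -5758543), 443183), -1) = Pow(Add(Rational(-40309779, 7), 443183), -1) = Pow(Rational(-37207498, 7), -1) = Rational(-7, 37207498)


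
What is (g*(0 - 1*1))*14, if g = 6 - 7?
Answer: 14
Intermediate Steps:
g = -1
(g*(0 - 1*1))*14 = -(0 - 1*1)*14 = -(0 - 1)*14 = -1*(-1)*14 = 1*14 = 14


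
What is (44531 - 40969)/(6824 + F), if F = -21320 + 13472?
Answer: -1781/512 ≈ -3.4785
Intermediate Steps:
F = -7848
(44531 - 40969)/(6824 + F) = (44531 - 40969)/(6824 - 7848) = 3562/(-1024) = 3562*(-1/1024) = -1781/512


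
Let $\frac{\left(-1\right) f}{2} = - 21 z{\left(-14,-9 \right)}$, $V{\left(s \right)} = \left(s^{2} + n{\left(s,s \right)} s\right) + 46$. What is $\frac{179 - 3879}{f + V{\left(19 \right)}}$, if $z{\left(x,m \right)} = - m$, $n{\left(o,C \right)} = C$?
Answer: $- \frac{1850}{573} \approx -3.2286$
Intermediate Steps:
$V{\left(s \right)} = 46 + 2 s^{2}$ ($V{\left(s \right)} = \left(s^{2} + s s\right) + 46 = \left(s^{2} + s^{2}\right) + 46 = 2 s^{2} + 46 = 46 + 2 s^{2}$)
$f = 378$ ($f = - 2 \left(- 21 \left(\left(-1\right) \left(-9\right)\right)\right) = - 2 \left(\left(-21\right) 9\right) = \left(-2\right) \left(-189\right) = 378$)
$\frac{179 - 3879}{f + V{\left(19 \right)}} = \frac{179 - 3879}{378 + \left(46 + 2 \cdot 19^{2}\right)} = - \frac{3700}{378 + \left(46 + 2 \cdot 361\right)} = - \frac{3700}{378 + \left(46 + 722\right)} = - \frac{3700}{378 + 768} = - \frac{3700}{1146} = \left(-3700\right) \frac{1}{1146} = - \frac{1850}{573}$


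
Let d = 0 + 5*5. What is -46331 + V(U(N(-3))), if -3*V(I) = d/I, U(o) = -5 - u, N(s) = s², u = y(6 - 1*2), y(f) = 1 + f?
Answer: -277981/6 ≈ -46330.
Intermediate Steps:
d = 25 (d = 0 + 25 = 25)
u = 5 (u = 1 + (6 - 1*2) = 1 + (6 - 2) = 1 + 4 = 5)
U(o) = -10 (U(o) = -5 - 1*5 = -5 - 5 = -10)
V(I) = -25/(3*I)
-46331 + V(U(N(-3))) = -46331 - 25/3/(-10) = -46331 - 25/3*(-⅒) = -46331 + ⅚ = -277981/6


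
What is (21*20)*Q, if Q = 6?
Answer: 2520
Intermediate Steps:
(21*20)*Q = (21*20)*6 = 420*6 = 2520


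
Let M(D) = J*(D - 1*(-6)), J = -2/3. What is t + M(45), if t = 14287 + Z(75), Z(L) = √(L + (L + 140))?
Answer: 14253 + √290 ≈ 14270.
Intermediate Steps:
J = -⅔ (J = -2*⅓ = -⅔ ≈ -0.66667)
Z(L) = √(140 + 2*L) (Z(L) = √(L + (140 + L)) = √(140 + 2*L))
M(D) = -4 - 2*D/3 (M(D) = -2*(D - 1*(-6))/3 = -2*(D + 6)/3 = -2*(6 + D)/3 = -4 - 2*D/3)
t = 14287 + √290 (t = 14287 + √(140 + 2*75) = 14287 + √(140 + 150) = 14287 + √290 ≈ 14304.)
t + M(45) = (14287 + √290) + (-4 - ⅔*45) = (14287 + √290) + (-4 - 30) = (14287 + √290) - 34 = 14253 + √290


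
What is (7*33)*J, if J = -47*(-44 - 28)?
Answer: 781704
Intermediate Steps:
J = 3384 (J = -47*(-72) = 3384)
(7*33)*J = (7*33)*3384 = 231*3384 = 781704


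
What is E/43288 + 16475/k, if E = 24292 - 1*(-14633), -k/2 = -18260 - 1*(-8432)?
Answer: 13198925/7597044 ≈ 1.7374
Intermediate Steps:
k = 19656 (k = -2*(-18260 - 1*(-8432)) = -2*(-18260 + 8432) = -2*(-9828) = 19656)
E = 38925 (E = 24292 + 14633 = 38925)
E/43288 + 16475/k = 38925/43288 + 16475/19656 = 13198925/7597044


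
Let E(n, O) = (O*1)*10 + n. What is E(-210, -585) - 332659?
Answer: -338719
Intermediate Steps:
E(n, O) = n + 10*O (E(n, O) = O*10 + n = 10*O + n = n + 10*O)
E(-210, -585) - 332659 = (-210 + 10*(-585)) - 332659 = (-210 - 5850) - 332659 = -6060 - 332659 = -338719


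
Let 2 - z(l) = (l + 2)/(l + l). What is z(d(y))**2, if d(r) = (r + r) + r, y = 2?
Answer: 16/9 ≈ 1.7778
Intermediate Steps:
d(r) = 3*r (d(r) = 2*r + r = 3*r)
z(l) = 2 - (2 + l)/(2*l) (z(l) = 2 - (l + 2)/(l + l) = 2 - (2 + l)/(2*l))
z(d(y))**2 = (3/2 - 1/(3*2))**2 = (3/2 - 1/6)**2 = (4/3)**2 = 16/9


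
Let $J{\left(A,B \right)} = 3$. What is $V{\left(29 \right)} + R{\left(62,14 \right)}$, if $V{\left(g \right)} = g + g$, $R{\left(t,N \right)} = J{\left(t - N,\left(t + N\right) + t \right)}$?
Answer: $61$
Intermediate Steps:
$R{\left(t,N \right)} = 3$
$V{\left(g \right)} = 2 g$
$V{\left(29 \right)} + R{\left(62,14 \right)} = 2 \cdot 29 + 3 = 58 + 3 = 61$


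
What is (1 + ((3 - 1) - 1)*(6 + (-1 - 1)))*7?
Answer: 35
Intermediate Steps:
(1 + ((3 - 1) - 1)*(6 + (-1 - 1)))*7 = (1 + (2 - 1)*(6 - 2))*7 = (1 + 1*4)*7 = (1 + 4)*7 = 5*7 = 35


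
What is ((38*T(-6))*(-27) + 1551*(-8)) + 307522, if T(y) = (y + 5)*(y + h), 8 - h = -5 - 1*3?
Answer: 305374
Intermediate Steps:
h = 16 (h = 8 - (-5 - 1*3) = 8 - (-5 - 3) = 8 - 1*(-8) = 8 + 8 = 16)
T(y) = (5 + y)*(16 + y) (T(y) = (y + 5)*(y + 16) = (5 + y)*(16 + y))
((38*T(-6))*(-27) + 1551*(-8)) + 307522 = ((38*(80 + (-6)² + 21*(-6)))*(-27) + 1551*(-8)) + 307522 = ((38*(80 + 36 - 126))*(-27) - 12408) + 307522 = ((38*(-10))*(-27) - 12408) + 307522 = (-380*(-27) - 12408) + 307522 = (10260 - 12408) + 307522 = -2148 + 307522 = 305374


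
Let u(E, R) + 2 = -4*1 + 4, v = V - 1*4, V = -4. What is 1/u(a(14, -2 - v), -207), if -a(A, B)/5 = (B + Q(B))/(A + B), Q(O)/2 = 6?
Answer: -½ ≈ -0.50000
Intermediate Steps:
Q(O) = 12 (Q(O) = 2*6 = 12)
v = -8 (v = -4 - 1*4 = -4 - 4 = -8)
a(A, B) = -5*(12 + B)/(A + B) (a(A, B) = -5*(B + 12)/(A + B) = -5*(12 + B)/(A + B))
u(E, R) = -2 (u(E, R) = -2 + (-4*1 + 4) = -2 + (-4 + 4) = -2 + 0 = -2)
1/u(a(14, -2 - v), -207) = 1/(-2) = -½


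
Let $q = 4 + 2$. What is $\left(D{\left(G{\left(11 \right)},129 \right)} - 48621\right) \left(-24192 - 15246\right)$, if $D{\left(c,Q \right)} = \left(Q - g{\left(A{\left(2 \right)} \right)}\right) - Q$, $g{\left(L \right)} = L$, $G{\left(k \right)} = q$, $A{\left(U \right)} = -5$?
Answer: $1917317808$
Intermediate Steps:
$q = 6$
$G{\left(k \right)} = 6$
$D{\left(c,Q \right)} = 5$ ($D{\left(c,Q \right)} = \left(Q - -5\right) - Q = \left(Q + 5\right) - Q = \left(5 + Q\right) - Q = 5$)
$\left(D{\left(G{\left(11 \right)},129 \right)} - 48621\right) \left(-24192 - 15246\right) = \left(5 - 48621\right) \left(-24192 - 15246\right) = \left(-48616\right) \left(-39438\right) = 1917317808$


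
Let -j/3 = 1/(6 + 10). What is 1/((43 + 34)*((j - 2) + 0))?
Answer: -16/2695 ≈ -0.0059369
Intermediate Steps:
j = -3/16 (j = -3/(6 + 10) = -3/16 ≈ -0.18750)
1/((43 + 34)*((j - 2) + 0)) = 1/((43 + 34)*((-3/16 - 2) + 0)) = 1/(77*(-35/16 + 0)) = 1/(77*(-35/16)) = 1/(-2695/16) = -16/2695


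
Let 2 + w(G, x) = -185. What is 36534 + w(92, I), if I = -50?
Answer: 36347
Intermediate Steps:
w(G, x) = -187 (w(G, x) = -2 - 185 = -187)
36534 + w(92, I) = 36534 - 187 = 36347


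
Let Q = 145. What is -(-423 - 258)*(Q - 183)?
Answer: -25878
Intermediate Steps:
-(-423 - 258)*(Q - 183) = -(-423 - 258)*(145 - 183) = -(-681)*(-38) = -1*25878 = -25878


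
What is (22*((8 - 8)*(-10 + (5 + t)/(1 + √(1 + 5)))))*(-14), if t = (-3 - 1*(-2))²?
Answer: 0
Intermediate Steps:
t = 1 (t = (-3 + 2)² = (-1)² = 1)
(22*((8 - 8)*(-10 + (5 + t)/(1 + √(1 + 5)))))*(-14) = (22*((8 - 8)*(-10 + (5 + 1)/(1 + √(1 + 5)))))*(-14) = (22*(0*(-10 + 6/(1 + √6))))*(-14) = (22*0)*(-14) = 0*(-14) = 0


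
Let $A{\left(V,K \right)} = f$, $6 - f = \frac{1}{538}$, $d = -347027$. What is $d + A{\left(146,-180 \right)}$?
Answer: $- \frac{186697299}{538} \approx -3.4702 \cdot 10^{5}$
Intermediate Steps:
$f = \frac{3227}{538}$ ($f = 6 - \frac{1}{538} = \frac{3227}{538} \approx 5.9981$)
$A{\left(V,K \right)} = \frac{3227}{538}$
$d + A{\left(146,-180 \right)} = -347027 + \frac{3227}{538} = - \frac{186697299}{538}$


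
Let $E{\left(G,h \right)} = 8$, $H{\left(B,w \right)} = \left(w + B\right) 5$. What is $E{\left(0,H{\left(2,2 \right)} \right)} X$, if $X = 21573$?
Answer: $172584$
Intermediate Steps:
$H{\left(B,w \right)} = 5 B + 5 w$ ($H{\left(B,w \right)} = \left(B + w\right) 5 = 5 B + 5 w$)
$E{\left(0,H{\left(2,2 \right)} \right)} X = 8 \cdot 21573 = 172584$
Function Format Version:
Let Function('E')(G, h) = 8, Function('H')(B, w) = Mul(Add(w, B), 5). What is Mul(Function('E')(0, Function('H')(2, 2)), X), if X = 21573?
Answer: 172584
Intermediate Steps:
Function('H')(B, w) = Add(Mul(5, B), Mul(5, w)) (Function('H')(B, w) = Mul(Add(B, w), 5) = Add(Mul(5, B), Mul(5, w)))
Mul(Function('E')(0, Function('H')(2, 2)), X) = Mul(8, 21573) = 172584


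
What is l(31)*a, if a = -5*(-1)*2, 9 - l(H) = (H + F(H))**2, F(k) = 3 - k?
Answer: 0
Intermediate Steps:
l(H) = 0 (l(H) = 9 - (H + (3 - H))**2 = 9 - 1*3**2 = 9 - 1*9 = 9 - 9 = 0)
a = 10 (a = 5*2 = 10)
l(31)*a = 0*10 = 0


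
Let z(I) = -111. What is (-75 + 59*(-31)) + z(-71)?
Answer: -2015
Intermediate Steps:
(-75 + 59*(-31)) + z(-71) = (-75 + 59*(-31)) - 111 = (-75 - 1829) - 111 = -1904 - 111 = -2015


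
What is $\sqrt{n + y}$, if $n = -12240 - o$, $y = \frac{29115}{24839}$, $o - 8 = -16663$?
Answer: $\frac{10 \sqrt{27246718787}}{24839} \approx 66.454$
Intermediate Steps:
$o = -16655$ ($o = 8 - 16663 = -16655$)
$y = \frac{29115}{24839}$ ($y = 29115 \cdot \frac{1}{24839} = \frac{29115}{24839} \approx 1.1721$)
$n = 4415$ ($n = -12240 - -16655 = -12240 + 16655 = 4415$)
$\sqrt{n + y} = \sqrt{4415 + \frac{29115}{24839}} = \sqrt{\frac{109693300}{24839}} = \frac{10 \sqrt{27246718787}}{24839}$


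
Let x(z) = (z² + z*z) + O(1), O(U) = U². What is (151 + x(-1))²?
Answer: 23716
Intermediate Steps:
x(z) = 1 + 2*z² (x(z) = (z² + z*z) + 1² = (z² + z²) + 1 = 2*z² + 1 = 1 + 2*z²)
(151 + x(-1))² = (151 + (1 + 2*(-1)²))² = (151 + (1 + 2*1))² = (151 + (1 + 2))² = (151 + 3)² = 154² = 23716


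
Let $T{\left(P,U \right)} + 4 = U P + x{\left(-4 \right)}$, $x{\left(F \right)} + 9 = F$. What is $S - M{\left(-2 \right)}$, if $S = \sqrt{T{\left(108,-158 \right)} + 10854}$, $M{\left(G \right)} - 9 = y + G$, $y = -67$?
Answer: $60 + i \sqrt{6227} \approx 60.0 + 78.911 i$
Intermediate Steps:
$x{\left(F \right)} = -9 + F$
$M{\left(G \right)} = -58 + G$ ($M{\left(G \right)} = 9 + \left(-67 + G\right) = -58 + G$)
$T{\left(P,U \right)} = -17 + P U$ ($T{\left(P,U \right)} = -4 + \left(U P - 13\right) = -4 + \left(P U - 13\right) = -4 + \left(-13 + P U\right) = -17 + P U$)
$S = i \sqrt{6227}$ ($S = \sqrt{\left(-17 + 108 \left(-158\right)\right) + 10854} = \sqrt{\left(-17 - 17064\right) + 10854} = \sqrt{-17081 + 10854} = \sqrt{-6227} = i \sqrt{6227} \approx 78.911 i$)
$S - M{\left(-2 \right)} = i \sqrt{6227} - \left(-58 - 2\right) = i \sqrt{6227} - -60 = i \sqrt{6227} + 60 = 60 + i \sqrt{6227}$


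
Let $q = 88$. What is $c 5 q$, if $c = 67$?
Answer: $29480$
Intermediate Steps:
$c 5 q = 67 \cdot 5 \cdot 88 = 335 \cdot 88 = 29480$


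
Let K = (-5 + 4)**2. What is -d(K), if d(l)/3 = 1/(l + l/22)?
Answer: -66/23 ≈ -2.8696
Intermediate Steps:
K = 1 (K = (-1)**2 = 1)
d(l) = 66/(23*l) (d(l) = 3/(l + l/22) = 3/((23*l/22)) = 3*(22/(23*l)) = 66/(23*l))
-d(K) = -66/(23*1) = -66/23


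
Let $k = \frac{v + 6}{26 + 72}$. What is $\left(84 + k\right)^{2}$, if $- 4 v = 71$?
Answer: $\frac{1081160161}{153664} \approx 7035.9$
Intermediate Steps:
$v = - \frac{71}{4}$ ($v = \left(- \frac{1}{4}\right) 71 = - \frac{71}{4} \approx -17.75$)
$k = - \frac{47}{392}$ ($k = \frac{- \frac{71}{4} + 6}{26 + 72} = - \frac{47}{4 \cdot 98} = \left(- \frac{47}{4}\right) \frac{1}{98} = - \frac{47}{392} \approx -0.1199$)
$\left(84 + k\right)^{2} = \left(84 - \frac{47}{392}\right)^{2} = \left(\frac{32881}{392}\right)^{2} = \frac{1081160161}{153664}$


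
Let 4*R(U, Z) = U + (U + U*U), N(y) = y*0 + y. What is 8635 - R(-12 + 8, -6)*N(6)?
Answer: 8623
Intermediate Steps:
N(y) = y (N(y) = 0 + y = y)
R(U, Z) = U/2 + U²/4 (R(U, Z) = (U + (U + U*U))/4 = (U + (U + U²))/4 = (U² + 2*U)/4 = U/2 + U²/4)
8635 - R(-12 + 8, -6)*N(6) = 8635 - (-12 + 8)*(2 + (-12 + 8))/4*6 = 8635 - (¼)*(-4)*(2 - 4)*6 = 8635 - (¼)*(-4)*(-2)*6 = 8635 - 2*6 = 8635 - 1*12 = 8635 - 12 = 8623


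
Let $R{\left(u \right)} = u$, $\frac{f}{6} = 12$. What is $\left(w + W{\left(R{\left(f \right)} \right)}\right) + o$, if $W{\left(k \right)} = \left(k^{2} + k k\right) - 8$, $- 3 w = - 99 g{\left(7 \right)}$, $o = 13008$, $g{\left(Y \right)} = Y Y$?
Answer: $24985$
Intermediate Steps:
$f = 72$ ($f = 6 \cdot 12 = 72$)
$g{\left(Y \right)} = Y^{2}$
$w = 1617$ ($w = - \frac{\left(-99\right) 7^{2}}{3} = - \frac{\left(-99\right) 49}{3} = \left(- \frac{1}{3}\right) \left(-4851\right) = 1617$)
$W{\left(k \right)} = -8 + 2 k^{2}$ ($W{\left(k \right)} = \left(k^{2} + k^{2}\right) - 8 = 2 k^{2} - 8 = -8 + 2 k^{2}$)
$\left(w + W{\left(R{\left(f \right)} \right)}\right) + o = \left(1617 - \left(8 - 2 \cdot 72^{2}\right)\right) + 13008 = \left(1617 + \left(-8 + 2 \cdot 5184\right)\right) + 13008 = \left(1617 + \left(-8 + 10368\right)\right) + 13008 = \left(1617 + 10360\right) + 13008 = 11977 + 13008 = 24985$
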